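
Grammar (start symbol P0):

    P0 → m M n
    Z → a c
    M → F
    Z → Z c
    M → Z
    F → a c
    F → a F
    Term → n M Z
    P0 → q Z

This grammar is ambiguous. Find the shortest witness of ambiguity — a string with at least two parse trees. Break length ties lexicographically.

length 3: no string has ≥2 trees
length 4: m a c n has 2 parse trees

Two derivations of m a c n:
  P0 ⇒ m M n ⇒ m F n ⇒ m a c n
  P0 ⇒ m M n ⇒ m Z n ⇒ m a c n

m a c n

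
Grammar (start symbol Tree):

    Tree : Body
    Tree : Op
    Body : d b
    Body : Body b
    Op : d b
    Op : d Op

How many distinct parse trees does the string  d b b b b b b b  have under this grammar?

1

Parse trees for d b b b b b b b:
  [Tree [Body [Body [Body [Body [Body [Body [Body d b] b] b] b] b] b] b]]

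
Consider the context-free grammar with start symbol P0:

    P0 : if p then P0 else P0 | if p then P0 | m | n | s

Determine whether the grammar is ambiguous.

Ambiguous

Witness: if p then if p then m else m

Derivation 1: P0 ⇒ if p then P0 else P0 ⇒ if p then if p then P0 else P0 ⇒ if p then if p then m else P0 ⇒ if p then if p then m else m
Derivation 2: P0 ⇒ if p then P0 ⇒ if p then if p then P0 else P0 ⇒ if p then if p then m else P0 ⇒ if p then if p then m else m

Two distinct leftmost derivations for the same string.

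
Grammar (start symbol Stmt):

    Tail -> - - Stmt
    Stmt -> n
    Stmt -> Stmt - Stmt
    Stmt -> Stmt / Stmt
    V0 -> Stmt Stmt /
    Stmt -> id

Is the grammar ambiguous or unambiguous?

Witness: id - id - id

Derivation 1: Stmt ⇒ Stmt - Stmt ⇒ Stmt - Stmt - Stmt ⇒ id - Stmt - Stmt ⇒ id - id - Stmt ⇒ id - id - id
Derivation 2: Stmt ⇒ Stmt - Stmt ⇒ id - Stmt ⇒ id - Stmt - Stmt ⇒ id - id - Stmt ⇒ id - id - id

Two distinct leftmost derivations for the same string.

Ambiguous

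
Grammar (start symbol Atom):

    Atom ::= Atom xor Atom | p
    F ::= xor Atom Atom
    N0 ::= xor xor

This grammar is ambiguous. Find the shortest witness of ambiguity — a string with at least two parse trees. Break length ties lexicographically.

length 1: no string has ≥2 trees
length 3: no string has ≥2 trees
length 5: p xor p xor p has 2 parse trees

Two derivations of p xor p xor p:
  Atom ⇒ Atom xor Atom ⇒ Atom xor Atom xor Atom ⇒ p xor Atom xor Atom ⇒ p xor p xor Atom ⇒ p xor p xor p
  Atom ⇒ Atom xor Atom ⇒ p xor Atom ⇒ p xor Atom xor Atom ⇒ p xor p xor Atom ⇒ p xor p xor p

p xor p xor p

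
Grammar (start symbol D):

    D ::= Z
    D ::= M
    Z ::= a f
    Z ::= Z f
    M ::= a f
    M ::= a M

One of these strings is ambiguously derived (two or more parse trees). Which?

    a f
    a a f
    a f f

a f

a f: 2 trees
a a f: 1 tree
a f f: 1 tree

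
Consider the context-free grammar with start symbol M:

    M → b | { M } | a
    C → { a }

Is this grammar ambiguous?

Only M is reachable from M; ignoring the rest: L(M) is { openⁿ atom closeⁿ : n ≥ 0 }. The bracket depth fixes n, and the derivation is forced at every step.

Unambiguous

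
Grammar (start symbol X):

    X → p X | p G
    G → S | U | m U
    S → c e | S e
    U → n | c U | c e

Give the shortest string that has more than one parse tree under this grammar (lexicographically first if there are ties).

length 2: no string has ≥2 trees
length 3: p c e has 2 parse trees

Two derivations of p c e:
  X ⇒ p G ⇒ p S ⇒ p c e
  X ⇒ p G ⇒ p U ⇒ p c e

p c e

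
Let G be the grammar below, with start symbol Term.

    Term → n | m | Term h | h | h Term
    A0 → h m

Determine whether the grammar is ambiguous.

Witness: h h

Derivation 1: Term ⇒ Term h ⇒ h h
Derivation 2: Term ⇒ h Term ⇒ h h

Two distinct leftmost derivations for the same string.

Ambiguous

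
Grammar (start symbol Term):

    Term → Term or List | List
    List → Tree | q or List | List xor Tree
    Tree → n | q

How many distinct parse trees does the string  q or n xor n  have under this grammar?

3

Parse trees for q or n xor n:
  [Term [Term [List [Tree q]]] or [List [List [Tree n]] xor [Tree n]]]
  [Term [List q or [List [List [Tree n]] xor [Tree n]]]]
  [Term [List [List q or [List [Tree n]]] xor [Tree n]]]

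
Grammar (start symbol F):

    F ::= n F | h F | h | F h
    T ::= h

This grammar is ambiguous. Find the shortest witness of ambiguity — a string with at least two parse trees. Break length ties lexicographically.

length 1: no string has ≥2 trees
length 2: h h has 2 parse trees

Two derivations of h h:
  F ⇒ h F ⇒ h h
  F ⇒ F h ⇒ h h

h h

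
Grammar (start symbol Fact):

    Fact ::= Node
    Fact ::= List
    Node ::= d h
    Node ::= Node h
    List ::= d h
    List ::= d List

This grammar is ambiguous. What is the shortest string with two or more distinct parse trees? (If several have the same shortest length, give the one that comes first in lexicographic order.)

length 2: d h has 2 parse trees

Two derivations of d h:
  Fact ⇒ Node ⇒ d h
  Fact ⇒ List ⇒ d h

d h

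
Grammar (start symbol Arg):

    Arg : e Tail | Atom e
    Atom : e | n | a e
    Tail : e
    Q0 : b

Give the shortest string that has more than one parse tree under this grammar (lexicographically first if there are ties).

e e

length 2: e e has 2 parse trees

Two derivations of e e:
  Arg ⇒ e Tail ⇒ e e
  Arg ⇒ Atom e ⇒ e e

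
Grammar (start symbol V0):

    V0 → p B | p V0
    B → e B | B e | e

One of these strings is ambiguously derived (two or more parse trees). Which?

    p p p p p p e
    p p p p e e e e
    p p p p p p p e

p p p p p p e: 1 tree
p p p p e e e e: 8 trees
p p p p p p p e: 1 tree

p p p p e e e e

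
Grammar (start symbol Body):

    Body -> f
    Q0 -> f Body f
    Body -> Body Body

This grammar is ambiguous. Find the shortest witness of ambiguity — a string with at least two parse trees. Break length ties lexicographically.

f f f

length 1: no string has ≥2 trees
length 2: no string has ≥2 trees
length 3: f f f has 2 parse trees

Two derivations of f f f:
  Body ⇒ Body Body ⇒ f Body ⇒ f Body Body ⇒ f f Body ⇒ f f f
  Body ⇒ Body Body ⇒ Body Body Body ⇒ f Body Body ⇒ f f Body ⇒ f f f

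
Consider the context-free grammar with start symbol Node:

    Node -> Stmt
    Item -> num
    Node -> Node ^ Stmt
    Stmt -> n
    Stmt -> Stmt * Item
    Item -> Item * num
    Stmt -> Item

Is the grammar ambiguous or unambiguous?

Witness: num * num

Derivation 1: Node ⇒ Stmt ⇒ Stmt * Item ⇒ Item * Item ⇒ num * Item ⇒ num * num
Derivation 2: Node ⇒ Stmt ⇒ Item ⇒ Item * num ⇒ num * num

Two distinct leftmost derivations for the same string.

Ambiguous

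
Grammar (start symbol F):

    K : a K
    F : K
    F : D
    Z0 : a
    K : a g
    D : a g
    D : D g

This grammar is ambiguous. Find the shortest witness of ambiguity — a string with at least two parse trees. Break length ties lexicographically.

length 2: a g has 2 parse trees

Two derivations of a g:
  F ⇒ K ⇒ a g
  F ⇒ D ⇒ a g

a g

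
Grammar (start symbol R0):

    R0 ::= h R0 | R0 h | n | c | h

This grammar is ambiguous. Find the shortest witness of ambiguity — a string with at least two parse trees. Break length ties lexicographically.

length 1: no string has ≥2 trees
length 2: h h has 2 parse trees

Two derivations of h h:
  R0 ⇒ h R0 ⇒ h h
  R0 ⇒ R0 h ⇒ h h

h h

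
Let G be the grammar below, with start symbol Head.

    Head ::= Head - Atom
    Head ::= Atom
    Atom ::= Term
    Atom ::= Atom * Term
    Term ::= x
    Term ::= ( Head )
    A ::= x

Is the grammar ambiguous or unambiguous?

Only Head, Atom, Term are reachable from Head; ignoring the rest: Head → Head - Atom | Atom  ;  Atom → Atom * Term | Term  — a left-associative chain with Term at the bottom. Each string factors uniquely by precedence.

Unambiguous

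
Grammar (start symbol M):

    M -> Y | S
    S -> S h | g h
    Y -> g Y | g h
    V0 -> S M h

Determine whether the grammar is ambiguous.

Ambiguous

Witness: g h

Derivation 1: M ⇒ Y ⇒ g h
Derivation 2: M ⇒ S ⇒ g h

Two distinct leftmost derivations for the same string.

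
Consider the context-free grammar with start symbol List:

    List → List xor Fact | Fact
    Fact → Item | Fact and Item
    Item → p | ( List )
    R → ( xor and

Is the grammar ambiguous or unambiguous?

(R is unreachable from List, so its rules don't affect L(List).) The grammar is stratified — List handles 'xor' (left-recursive), Fact handles 'and', Item atoms. Each operator has a fixed associativity and precedence level, so every string has one parse.

Unambiguous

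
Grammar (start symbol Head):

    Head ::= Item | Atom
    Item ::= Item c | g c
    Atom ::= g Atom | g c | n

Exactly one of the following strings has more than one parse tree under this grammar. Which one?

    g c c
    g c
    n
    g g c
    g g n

g c

g c c: 1 tree
g c: 2 trees
n: 1 tree
g g c: 1 tree
g g n: 1 tree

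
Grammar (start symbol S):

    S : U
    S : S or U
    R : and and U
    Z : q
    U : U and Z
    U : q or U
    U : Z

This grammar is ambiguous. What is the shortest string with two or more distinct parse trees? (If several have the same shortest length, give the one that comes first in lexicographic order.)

length 1: no string has ≥2 trees
length 3: q or q has 2 parse trees

Two derivations of q or q:
  S ⇒ U ⇒ q or U ⇒ q or Z ⇒ q or q
  S ⇒ S or U ⇒ U or U ⇒ Z or U ⇒ q or U ⇒ q or Z ⇒ q or q

q or q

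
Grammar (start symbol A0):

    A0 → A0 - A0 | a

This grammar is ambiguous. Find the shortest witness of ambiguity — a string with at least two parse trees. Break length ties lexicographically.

length 1: no string has ≥2 trees
length 3: no string has ≥2 trees
length 5: a - a - a has 2 parse trees

Two derivations of a - a - a:
  A0 ⇒ A0 - A0 ⇒ A0 - A0 - A0 ⇒ a - A0 - A0 ⇒ a - a - A0 ⇒ a - a - a
  A0 ⇒ A0 - A0 ⇒ a - A0 ⇒ a - A0 - A0 ⇒ a - a - A0 ⇒ a - a - a

a - a - a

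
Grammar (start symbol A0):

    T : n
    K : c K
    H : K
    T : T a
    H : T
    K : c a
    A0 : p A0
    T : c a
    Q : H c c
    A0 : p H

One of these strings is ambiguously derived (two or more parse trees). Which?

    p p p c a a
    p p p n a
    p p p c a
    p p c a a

p p p c a

p p p c a a: 1 tree
p p p n a: 1 tree
p p p c a: 2 trees
p p c a a: 1 tree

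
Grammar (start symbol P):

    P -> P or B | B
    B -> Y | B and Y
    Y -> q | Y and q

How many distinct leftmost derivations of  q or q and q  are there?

2

Parse trees for q or q and q:
  [P [P [B [Y q]]] or [B [Y [Y q] and q]]]
  [P [P [B [Y q]]] or [B [B [Y q]] and [Y q]]]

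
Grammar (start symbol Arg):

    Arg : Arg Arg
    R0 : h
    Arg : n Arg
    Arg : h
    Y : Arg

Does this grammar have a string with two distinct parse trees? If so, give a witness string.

Ambiguous

Witness: h h h

Derivation 1: Arg ⇒ Arg Arg ⇒ Arg Arg Arg ⇒ h Arg Arg ⇒ h h Arg ⇒ h h h
Derivation 2: Arg ⇒ Arg Arg ⇒ h Arg ⇒ h Arg Arg ⇒ h h Arg ⇒ h h h

Two distinct leftmost derivations for the same string.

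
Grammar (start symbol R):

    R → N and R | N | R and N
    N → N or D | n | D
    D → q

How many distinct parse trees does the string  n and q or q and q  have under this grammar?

Parse trees for n and q or q and q:
  [R [N n] and [R [N [N [D q]] or [D q]] and [R [N [D q]]]]]
  [R [N n] and [R [R [N [N [D q]] or [D q]]] and [N [D q]]]]
  [R [R [N n] and [R [N [N [D q]] or [D q]]]] and [N [D q]]]
  [R [R [R [N n]] and [N [N [D q]] or [D q]]] and [N [D q]]]

4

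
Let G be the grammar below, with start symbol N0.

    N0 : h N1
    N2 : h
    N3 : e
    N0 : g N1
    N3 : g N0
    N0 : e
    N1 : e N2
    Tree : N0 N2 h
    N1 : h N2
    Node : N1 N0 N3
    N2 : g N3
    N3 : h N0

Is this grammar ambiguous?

(Node, Tree are unreachable from N0, so their rules don't affect L(N0).) Restricted to the reachable nonterminals, every rule has the form A → t or A → t B, and no two rules for the same A share a first terminal. The grammar encodes a DFA — one run per string.

Unambiguous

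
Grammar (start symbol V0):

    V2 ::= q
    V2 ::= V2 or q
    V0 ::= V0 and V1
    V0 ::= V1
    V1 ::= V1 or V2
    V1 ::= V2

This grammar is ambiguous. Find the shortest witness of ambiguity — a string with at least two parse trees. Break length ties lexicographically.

length 1: no string has ≥2 trees
length 3: q or q has 2 parse trees

Two derivations of q or q:
  V0 ⇒ V1 ⇒ V1 or V2 ⇒ V2 or V2 ⇒ q or V2 ⇒ q or q
  V0 ⇒ V1 ⇒ V2 ⇒ V2 or q ⇒ q or q

q or q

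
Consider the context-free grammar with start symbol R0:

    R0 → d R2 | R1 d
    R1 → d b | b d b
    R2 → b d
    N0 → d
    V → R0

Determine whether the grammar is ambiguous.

Ambiguous

Witness: d b d

Derivation 1: R0 ⇒ d R2 ⇒ d b d
Derivation 2: R0 ⇒ R1 d ⇒ d b d

Two distinct leftmost derivations for the same string.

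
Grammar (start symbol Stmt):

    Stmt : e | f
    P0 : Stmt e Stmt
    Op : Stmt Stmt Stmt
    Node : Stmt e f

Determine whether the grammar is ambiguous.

Unambiguous

(P0, Op, Node are unreachable from Stmt, so their rules don't affect L(Stmt).) The reachable rules are right-linear with at most one rule per (nonterminal, next-terminal) pair. Each input token forces the next rule, so parsing is deterministic.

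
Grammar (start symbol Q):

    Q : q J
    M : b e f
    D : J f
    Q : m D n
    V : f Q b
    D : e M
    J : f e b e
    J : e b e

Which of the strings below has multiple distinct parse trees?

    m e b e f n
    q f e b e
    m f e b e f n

m e b e f n: 2 trees
q f e b e: 1 tree
m f e b e f n: 1 tree

m e b e f n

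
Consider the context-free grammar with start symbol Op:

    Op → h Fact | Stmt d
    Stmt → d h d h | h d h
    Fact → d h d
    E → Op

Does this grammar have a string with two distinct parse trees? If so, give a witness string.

Ambiguous

Witness: h d h d

Derivation 1: Op ⇒ h Fact ⇒ h d h d
Derivation 2: Op ⇒ Stmt d ⇒ h d h d

Two distinct leftmost derivations for the same string.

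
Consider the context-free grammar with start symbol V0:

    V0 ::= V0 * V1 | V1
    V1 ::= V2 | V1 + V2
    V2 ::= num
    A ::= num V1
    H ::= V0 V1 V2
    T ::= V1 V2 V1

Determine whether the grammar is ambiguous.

Unambiguous

(A, H, T are unreachable from V0, so their rules don't affect L(V0).) The grammar is stratified — V0 handles '*' (left-recursive), V1 handles '+', V2 atoms. Each operator has a fixed associativity and precedence level, so every string has one parse.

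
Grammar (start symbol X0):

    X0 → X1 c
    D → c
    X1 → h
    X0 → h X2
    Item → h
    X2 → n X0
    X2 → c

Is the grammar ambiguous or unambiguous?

Witness: h c

Derivation 1: X0 ⇒ X1 c ⇒ h c
Derivation 2: X0 ⇒ h X2 ⇒ h c

Two distinct leftmost derivations for the same string.

Ambiguous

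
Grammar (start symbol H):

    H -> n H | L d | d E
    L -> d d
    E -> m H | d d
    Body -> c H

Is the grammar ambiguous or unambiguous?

Ambiguous

Witness: d d d

Derivation 1: H ⇒ L d ⇒ d d d
Derivation 2: H ⇒ d E ⇒ d d d

Two distinct leftmost derivations for the same string.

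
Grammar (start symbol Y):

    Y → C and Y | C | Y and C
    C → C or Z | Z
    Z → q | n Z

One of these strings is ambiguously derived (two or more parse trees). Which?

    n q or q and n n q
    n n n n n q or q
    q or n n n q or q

n q or q and n n q: 2 trees
n n n n n q or q: 1 tree
q or n n n q or q: 1 tree

n q or q and n n q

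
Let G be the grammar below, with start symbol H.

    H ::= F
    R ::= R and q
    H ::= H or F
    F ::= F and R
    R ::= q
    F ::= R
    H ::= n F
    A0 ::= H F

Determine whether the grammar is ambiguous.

Witness: q and q

Derivation 1: H ⇒ F ⇒ F and R ⇒ R and R ⇒ q and R ⇒ q and q
Derivation 2: H ⇒ F ⇒ R ⇒ R and q ⇒ q and q

Two distinct leftmost derivations for the same string.

Ambiguous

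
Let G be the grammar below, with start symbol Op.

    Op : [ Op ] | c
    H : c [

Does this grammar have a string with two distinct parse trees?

(H is unreachable from Op, so its rules don't affect L(Op).) L(Op) is { openⁿ atom closeⁿ : n ≥ 0 }. The bracket depth fixes n, and the derivation is forced at every step.

Unambiguous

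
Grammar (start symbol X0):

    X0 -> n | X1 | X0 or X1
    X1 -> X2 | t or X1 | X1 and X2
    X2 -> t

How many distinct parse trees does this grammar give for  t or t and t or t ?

3

Parse trees for t or t and t or t:
  [X0 [X0 [X1 t or [X1 [X1 [X2 t]] and [X2 t]]]] or [X1 [X2 t]]]
  [X0 [X0 [X1 [X1 t or [X1 [X2 t]]] and [X2 t]]] or [X1 [X2 t]]]
  [X0 [X0 [X0 [X1 [X2 t]]] or [X1 [X1 [X2 t]] and [X2 t]]] or [X1 [X2 t]]]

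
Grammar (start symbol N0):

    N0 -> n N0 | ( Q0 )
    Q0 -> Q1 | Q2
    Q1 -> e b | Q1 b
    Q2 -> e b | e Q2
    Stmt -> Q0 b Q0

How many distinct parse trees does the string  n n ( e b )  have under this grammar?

Parse trees for n n ( e b ):
  [N0 n [N0 n [N0 ( [Q0 [Q1 e b]] )]]]
  [N0 n [N0 n [N0 ( [Q0 [Q2 e b]] )]]]

2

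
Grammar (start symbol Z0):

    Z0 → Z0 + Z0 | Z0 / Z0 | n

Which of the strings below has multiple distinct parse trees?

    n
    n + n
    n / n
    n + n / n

n: 1 tree
n + n: 1 tree
n / n: 1 tree
n + n / n: 2 trees

n + n / n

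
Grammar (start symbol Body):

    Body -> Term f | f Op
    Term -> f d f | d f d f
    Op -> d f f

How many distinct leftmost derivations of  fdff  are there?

2

Parse trees for fdff:
  [Body [Term f d f] f]
  [Body f [Op d f f]]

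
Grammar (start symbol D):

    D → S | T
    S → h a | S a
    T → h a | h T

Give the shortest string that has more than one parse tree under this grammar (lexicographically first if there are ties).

length 2: h a has 2 parse trees

Two derivations of h a:
  D ⇒ S ⇒ h a
  D ⇒ T ⇒ h a

h a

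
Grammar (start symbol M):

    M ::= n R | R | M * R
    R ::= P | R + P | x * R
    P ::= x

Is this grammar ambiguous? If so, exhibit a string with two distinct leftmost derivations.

Witness: x * x

Derivation 1: M ⇒ R ⇒ x * R ⇒ x * P ⇒ x * x
Derivation 2: M ⇒ M * R ⇒ R * R ⇒ P * R ⇒ x * R ⇒ x * P ⇒ x * x

Two distinct leftmost derivations for the same string.

Ambiguous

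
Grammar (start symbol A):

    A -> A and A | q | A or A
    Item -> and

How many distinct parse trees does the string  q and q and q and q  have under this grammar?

5

Parse trees for q and q and q and q:
  [A [A q] and [A [A q] and [A [A q] and [A q]]]]
  [A [A q] and [A [A [A q] and [A q]] and [A q]]]
  [A [A [A q] and [A q]] and [A [A q] and [A q]]]
  [A [A [A q] and [A [A q] and [A q]]] and [A q]]
  [A [A [A [A q] and [A q]] and [A q]] and [A q]]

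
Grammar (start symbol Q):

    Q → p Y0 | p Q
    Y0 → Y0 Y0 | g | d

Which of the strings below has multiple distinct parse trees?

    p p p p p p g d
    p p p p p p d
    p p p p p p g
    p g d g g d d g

p g d g g d d g

p p p p p p g d: 1 tree
p p p p p p d: 1 tree
p p p p p p g: 1 tree
p g d g g d d g: 132 trees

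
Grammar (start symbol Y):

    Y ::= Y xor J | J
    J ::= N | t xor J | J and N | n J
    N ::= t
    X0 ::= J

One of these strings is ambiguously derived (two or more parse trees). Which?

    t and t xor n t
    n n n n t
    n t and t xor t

t and t xor n t: 1 tree
n n n n t: 1 tree
n t and t xor t: 2 trees

n t and t xor t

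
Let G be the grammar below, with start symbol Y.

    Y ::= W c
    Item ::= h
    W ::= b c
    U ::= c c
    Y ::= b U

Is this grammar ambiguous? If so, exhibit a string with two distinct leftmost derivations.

Witness: b c c

Derivation 1: Y ⇒ W c ⇒ b c c
Derivation 2: Y ⇒ b U ⇒ b c c

Two distinct leftmost derivations for the same string.

Ambiguous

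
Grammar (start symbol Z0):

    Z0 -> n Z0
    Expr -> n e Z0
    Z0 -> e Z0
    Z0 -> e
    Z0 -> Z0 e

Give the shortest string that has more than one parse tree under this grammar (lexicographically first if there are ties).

e e

length 1: no string has ≥2 trees
length 2: e e has 2 parse trees

Two derivations of e e:
  Z0 ⇒ e Z0 ⇒ e e
  Z0 ⇒ Z0 e ⇒ e e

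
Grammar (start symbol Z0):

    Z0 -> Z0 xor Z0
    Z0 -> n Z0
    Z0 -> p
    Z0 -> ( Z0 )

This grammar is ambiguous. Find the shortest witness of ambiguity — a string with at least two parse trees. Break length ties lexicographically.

length 1: no string has ≥2 trees
length 2: no string has ≥2 trees
length 3: no string has ≥2 trees
length 4: n p xor p has 2 parse trees

Two derivations of n p xor p:
  Z0 ⇒ Z0 xor Z0 ⇒ n Z0 xor Z0 ⇒ n p xor Z0 ⇒ n p xor p
  Z0 ⇒ n Z0 ⇒ n Z0 xor Z0 ⇒ n p xor Z0 ⇒ n p xor p

n p xor p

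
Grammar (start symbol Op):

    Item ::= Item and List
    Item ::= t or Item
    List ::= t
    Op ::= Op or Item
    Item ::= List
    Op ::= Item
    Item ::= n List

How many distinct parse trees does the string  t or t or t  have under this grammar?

Parse trees for t or t or t:
  [Op [Op [Item [List t]]] or [Item t or [Item [List t]]]]
  [Op [Op [Op [Item [List t]]] or [Item [List t]]] or [Item [List t]]]
  [Op [Op [Item t or [Item [List t]]]] or [Item [List t]]]
  [Op [Item t or [Item t or [Item [List t]]]]]

4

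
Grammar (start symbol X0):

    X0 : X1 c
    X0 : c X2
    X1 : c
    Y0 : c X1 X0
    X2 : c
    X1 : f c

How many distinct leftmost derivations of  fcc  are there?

1

Parse trees for fcc:
  [X0 [X1 f c] c]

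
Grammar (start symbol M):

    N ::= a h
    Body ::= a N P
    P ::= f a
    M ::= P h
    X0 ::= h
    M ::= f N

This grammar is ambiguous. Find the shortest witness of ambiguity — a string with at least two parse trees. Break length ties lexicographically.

f a h

length 3: f a h has 2 parse trees

Two derivations of f a h:
  M ⇒ P h ⇒ f a h
  M ⇒ f N ⇒ f a h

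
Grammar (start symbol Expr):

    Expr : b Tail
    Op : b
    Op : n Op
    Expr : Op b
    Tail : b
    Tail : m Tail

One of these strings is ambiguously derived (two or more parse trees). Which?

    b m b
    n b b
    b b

b m b: 1 tree
n b b: 1 tree
b b: 2 trees

b b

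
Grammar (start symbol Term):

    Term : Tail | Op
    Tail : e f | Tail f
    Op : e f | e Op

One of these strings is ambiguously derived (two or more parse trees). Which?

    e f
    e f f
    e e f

e f: 2 trees
e f f: 1 tree
e e f: 1 tree

e f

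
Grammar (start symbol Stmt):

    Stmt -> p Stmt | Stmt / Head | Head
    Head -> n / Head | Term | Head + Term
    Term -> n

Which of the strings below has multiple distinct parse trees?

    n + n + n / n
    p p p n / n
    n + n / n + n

p p p n / n

n + n + n / n: 1 tree
p p p n / n: 5 trees
n + n / n + n: 1 tree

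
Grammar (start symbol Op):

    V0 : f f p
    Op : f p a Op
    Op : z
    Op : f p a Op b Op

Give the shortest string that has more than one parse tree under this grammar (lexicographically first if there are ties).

f p a f p a z b z

length 1: no string has ≥2 trees
length 4: no string has ≥2 trees
length 6: no string has ≥2 trees
length 7: no string has ≥2 trees
length 9: f p a f p a z b z has 2 parse trees

Two derivations of f p a f p a z b z:
  Op ⇒ f p a Op ⇒ f p a f p a Op b Op ⇒ f p a f p a z b Op ⇒ f p a f p a z b z
  Op ⇒ f p a Op b Op ⇒ f p a f p a Op b Op ⇒ f p a f p a z b Op ⇒ f p a f p a z b z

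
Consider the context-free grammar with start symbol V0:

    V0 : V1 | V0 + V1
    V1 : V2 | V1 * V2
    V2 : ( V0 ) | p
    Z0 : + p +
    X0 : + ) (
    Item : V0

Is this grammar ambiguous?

Only V0, V1, V2 are reachable from V0; ignoring the rest: The grammar is stratified — V0 handles '+' (left-recursive), V1 handles '*', V2 atoms. Each operator has a fixed associativity and precedence level, so every string has one parse.

Unambiguous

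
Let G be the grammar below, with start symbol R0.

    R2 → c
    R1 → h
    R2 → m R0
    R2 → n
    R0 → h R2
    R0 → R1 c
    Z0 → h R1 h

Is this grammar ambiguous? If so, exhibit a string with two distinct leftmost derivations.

Ambiguous

Witness: h c

Derivation 1: R0 ⇒ h R2 ⇒ h c
Derivation 2: R0 ⇒ R1 c ⇒ h c

Two distinct leftmost derivations for the same string.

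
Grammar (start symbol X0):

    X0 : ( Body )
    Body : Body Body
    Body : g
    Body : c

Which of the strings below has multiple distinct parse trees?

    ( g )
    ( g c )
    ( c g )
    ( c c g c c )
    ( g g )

( g ): 1 tree
( g c ): 1 tree
( c g ): 1 tree
( c c g c c ): 14 trees
( g g ): 1 tree

( c c g c c )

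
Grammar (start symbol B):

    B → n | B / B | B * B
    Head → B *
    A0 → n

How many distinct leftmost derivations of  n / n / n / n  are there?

5

Parse trees for n / n / n / n:
  [B [B n] / [B [B n] / [B [B n] / [B n]]]]
  [B [B n] / [B [B [B n] / [B n]] / [B n]]]
  [B [B [B n] / [B n]] / [B [B n] / [B n]]]
  [B [B [B n] / [B [B n] / [B n]]] / [B n]]
  [B [B [B [B n] / [B n]] / [B n]] / [B n]]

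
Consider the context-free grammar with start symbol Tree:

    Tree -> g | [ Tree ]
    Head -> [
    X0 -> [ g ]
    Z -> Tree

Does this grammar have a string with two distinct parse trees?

Unambiguous

Only Tree is reachable from Tree; ignoring the rest: L(Tree) is { openⁿ atom closeⁿ : n ≥ 0 }. The bracket depth fixes n, and the derivation is forced at every step.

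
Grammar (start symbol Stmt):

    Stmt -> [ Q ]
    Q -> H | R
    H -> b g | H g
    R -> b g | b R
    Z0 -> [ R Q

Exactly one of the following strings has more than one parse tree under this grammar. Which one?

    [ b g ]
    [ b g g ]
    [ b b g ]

[ b g ]

[ b g ]: 2 trees
[ b g g ]: 1 tree
[ b b g ]: 1 tree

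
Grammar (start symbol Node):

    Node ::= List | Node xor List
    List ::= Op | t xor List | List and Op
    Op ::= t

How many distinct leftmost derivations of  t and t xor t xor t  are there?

2

Parse trees for t and t xor t xor t:
  [Node [Node [List [List [Op t]] and [Op t]]] xor [List t xor [List [Op t]]]]
  [Node [Node [Node [List [List [Op t]] and [Op t]]] xor [List [Op t]]] xor [List [Op t]]]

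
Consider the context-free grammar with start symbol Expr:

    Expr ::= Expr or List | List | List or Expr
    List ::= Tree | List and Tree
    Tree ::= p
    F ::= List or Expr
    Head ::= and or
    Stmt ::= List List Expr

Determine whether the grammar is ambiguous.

Ambiguous

Witness: p or p

Derivation 1: Expr ⇒ Expr or List ⇒ List or List ⇒ Tree or List ⇒ p or List ⇒ p or Tree ⇒ p or p
Derivation 2: Expr ⇒ List or Expr ⇒ Tree or Expr ⇒ p or Expr ⇒ p or List ⇒ p or Tree ⇒ p or p

Two distinct leftmost derivations for the same string.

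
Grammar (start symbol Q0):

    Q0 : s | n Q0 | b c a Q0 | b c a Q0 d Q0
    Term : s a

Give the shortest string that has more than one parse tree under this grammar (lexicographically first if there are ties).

length 1: no string has ≥2 trees
length 2: no string has ≥2 trees
length 3: no string has ≥2 trees
length 4: no string has ≥2 trees
length 5: no string has ≥2 trees
length 6: no string has ≥2 trees
length 7: no string has ≥2 trees
length 8: no string has ≥2 trees
length 9: b c a b c a s d s has 2 parse trees

Two derivations of b c a b c a s d s:
  Q0 ⇒ b c a Q0 ⇒ b c a b c a Q0 d Q0 ⇒ b c a b c a s d Q0 ⇒ b c a b c a s d s
  Q0 ⇒ b c a Q0 d Q0 ⇒ b c a b c a Q0 d Q0 ⇒ b c a b c a s d Q0 ⇒ b c a b c a s d s

b c a b c a s d s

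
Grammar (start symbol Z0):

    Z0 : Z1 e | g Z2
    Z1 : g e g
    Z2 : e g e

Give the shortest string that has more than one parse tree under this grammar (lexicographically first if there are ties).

g e g e

length 4: g e g e has 2 parse trees

Two derivations of g e g e:
  Z0 ⇒ Z1 e ⇒ g e g e
  Z0 ⇒ g Z2 ⇒ g e g e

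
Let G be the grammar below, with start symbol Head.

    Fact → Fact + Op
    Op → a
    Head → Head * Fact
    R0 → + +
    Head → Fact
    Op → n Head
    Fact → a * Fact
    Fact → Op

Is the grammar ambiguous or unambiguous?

Witness: a * a

Derivation 1: Head ⇒ Head * Fact ⇒ Fact * Fact ⇒ Op * Fact ⇒ a * Fact ⇒ a * Op ⇒ a * a
Derivation 2: Head ⇒ Fact ⇒ a * Fact ⇒ a * Op ⇒ a * a

Two distinct leftmost derivations for the same string.

Ambiguous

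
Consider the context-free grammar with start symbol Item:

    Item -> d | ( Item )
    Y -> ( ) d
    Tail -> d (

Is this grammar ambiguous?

Unambiguous

Only Item is reachable from Item; ignoring the rest: Each string is a nest of matched brackets around a single atom. An opening bracket forces the recursive rule; an atom forces the base rule.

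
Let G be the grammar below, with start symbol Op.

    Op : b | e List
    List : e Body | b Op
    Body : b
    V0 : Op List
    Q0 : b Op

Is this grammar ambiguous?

Unambiguous

Only Op, List, Body are reachable from Op; ignoring the rest: Restricted to the reachable nonterminals, every rule has the form A → t or A → t B, and no two rules for the same A share a first terminal. The grammar encodes a DFA — one run per string.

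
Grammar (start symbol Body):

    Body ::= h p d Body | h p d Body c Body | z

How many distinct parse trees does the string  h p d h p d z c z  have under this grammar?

Parse trees for h p d h p d z c z:
  [Body h p d [Body h p d [Body z] c [Body z]]]
  [Body h p d [Body h p d [Body z]] c [Body z]]

2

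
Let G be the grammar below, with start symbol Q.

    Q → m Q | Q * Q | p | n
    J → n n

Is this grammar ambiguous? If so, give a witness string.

Witness: m n * n

Derivation 1: Q ⇒ m Q ⇒ m Q * Q ⇒ m n * Q ⇒ m n * n
Derivation 2: Q ⇒ Q * Q ⇒ m Q * Q ⇒ m n * Q ⇒ m n * n

Two distinct leftmost derivations for the same string.

Ambiguous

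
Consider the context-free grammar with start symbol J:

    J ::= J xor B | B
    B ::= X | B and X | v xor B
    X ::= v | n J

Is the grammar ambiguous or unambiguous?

Ambiguous

Witness: v xor v

Derivation 1: J ⇒ J xor B ⇒ B xor B ⇒ X xor B ⇒ v xor B ⇒ v xor X ⇒ v xor v
Derivation 2: J ⇒ B ⇒ v xor B ⇒ v xor X ⇒ v xor v

Two distinct leftmost derivations for the same string.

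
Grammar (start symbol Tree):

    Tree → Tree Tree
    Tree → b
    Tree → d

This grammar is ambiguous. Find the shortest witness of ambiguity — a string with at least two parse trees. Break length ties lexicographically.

length 1: no string has ≥2 trees
length 2: no string has ≥2 trees
length 3: b b b has 2 parse trees

Two derivations of b b b:
  Tree ⇒ Tree Tree ⇒ Tree Tree Tree ⇒ b Tree Tree ⇒ b b Tree ⇒ b b b
  Tree ⇒ Tree Tree ⇒ b Tree ⇒ b Tree Tree ⇒ b b Tree ⇒ b b b

b b b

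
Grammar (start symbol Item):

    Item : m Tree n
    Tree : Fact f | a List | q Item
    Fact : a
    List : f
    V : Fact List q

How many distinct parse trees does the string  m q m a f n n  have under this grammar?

2

Parse trees for m q m a f n n:
  [Item m [Tree q [Item m [Tree [Fact a] f] n]] n]
  [Item m [Tree q [Item m [Tree a [List f]] n]] n]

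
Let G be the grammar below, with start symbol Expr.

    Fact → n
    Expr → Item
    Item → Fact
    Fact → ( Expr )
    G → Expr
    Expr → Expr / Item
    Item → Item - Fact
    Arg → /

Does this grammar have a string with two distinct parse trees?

Unambiguous

(Arg, G are unreachable from Expr, so their rules don't affect L(Expr).) This is a standard precedence ladder (Expr over Item over Fact), with each level left-recursive on its own operator ('/' at Expr, '-' at Item). That structure is LR(1), hence unambiguous.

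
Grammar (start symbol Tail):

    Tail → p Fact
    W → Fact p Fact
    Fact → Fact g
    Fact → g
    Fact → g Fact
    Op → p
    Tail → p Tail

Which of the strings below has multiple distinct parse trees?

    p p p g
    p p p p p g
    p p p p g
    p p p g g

p p p g: 1 tree
p p p p p g: 1 tree
p p p p g: 1 tree
p p p g g: 2 trees

p p p g g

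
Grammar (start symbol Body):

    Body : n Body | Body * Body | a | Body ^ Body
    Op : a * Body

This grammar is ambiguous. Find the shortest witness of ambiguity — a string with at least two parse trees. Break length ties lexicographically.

length 1: no string has ≥2 trees
length 2: no string has ≥2 trees
length 3: no string has ≥2 trees
length 4: n a * a has 2 parse trees

Two derivations of n a * a:
  Body ⇒ n Body ⇒ n Body * Body ⇒ n a * Body ⇒ n a * a
  Body ⇒ Body * Body ⇒ n Body * Body ⇒ n a * Body ⇒ n a * a

n a * a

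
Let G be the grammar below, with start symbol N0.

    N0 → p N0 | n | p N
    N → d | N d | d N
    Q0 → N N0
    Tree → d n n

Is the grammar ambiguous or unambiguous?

Witness: p d d

Derivation 1: N0 ⇒ p N ⇒ p N d ⇒ p d d
Derivation 2: N0 ⇒ p N ⇒ p d N ⇒ p d d

Two distinct leftmost derivations for the same string.

Ambiguous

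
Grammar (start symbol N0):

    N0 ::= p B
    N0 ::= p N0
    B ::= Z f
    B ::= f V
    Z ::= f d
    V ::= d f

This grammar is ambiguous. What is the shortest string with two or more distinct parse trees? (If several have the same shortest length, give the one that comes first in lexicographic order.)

p f d f

length 4: p f d f has 2 parse trees

Two derivations of p f d f:
  N0 ⇒ p B ⇒ p Z f ⇒ p f d f
  N0 ⇒ p B ⇒ p f V ⇒ p f d f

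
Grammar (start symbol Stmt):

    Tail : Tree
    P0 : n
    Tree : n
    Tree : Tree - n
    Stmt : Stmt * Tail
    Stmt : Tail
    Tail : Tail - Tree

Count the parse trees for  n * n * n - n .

Parse trees for n * n * n - n:
  [Stmt [Stmt [Stmt [Tail [Tree n]]] * [Tail [Tree n]]] * [Tail [Tree [Tree n] - n]]]
  [Stmt [Stmt [Stmt [Tail [Tree n]]] * [Tail [Tree n]]] * [Tail [Tail [Tree n]] - [Tree n]]]

2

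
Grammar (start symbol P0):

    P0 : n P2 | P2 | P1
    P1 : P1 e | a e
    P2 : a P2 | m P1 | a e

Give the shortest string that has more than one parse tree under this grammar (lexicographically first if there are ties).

a e

length 2: a e has 2 parse trees

Two derivations of a e:
  P0 ⇒ P2 ⇒ a e
  P0 ⇒ P1 ⇒ a e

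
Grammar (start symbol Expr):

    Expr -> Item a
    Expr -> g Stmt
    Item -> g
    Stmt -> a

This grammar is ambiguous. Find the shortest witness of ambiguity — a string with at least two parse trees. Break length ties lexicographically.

g a

length 2: g a has 2 parse trees

Two derivations of g a:
  Expr ⇒ Item a ⇒ g a
  Expr ⇒ g Stmt ⇒ g a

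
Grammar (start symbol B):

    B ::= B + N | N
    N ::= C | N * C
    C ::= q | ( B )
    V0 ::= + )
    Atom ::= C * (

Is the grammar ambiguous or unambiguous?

Only B, N, C are reachable from B; ignoring the rest: B → B + N | N  ;  N → N * C | C  — a left-associative chain with C at the bottom. Each string factors uniquely by precedence.

Unambiguous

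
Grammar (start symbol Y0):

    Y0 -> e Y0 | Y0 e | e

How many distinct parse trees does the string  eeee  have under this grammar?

Parse trees for eeee:
  [Y0 e [Y0 e [Y0 e [Y0 e]]]]
  [Y0 e [Y0 e [Y0 [Y0 e] e]]]
  [Y0 e [Y0 [Y0 e [Y0 e]] e]]
  [Y0 e [Y0 [Y0 [Y0 e] e] e]]
  [Y0 [Y0 e [Y0 e [Y0 e]]] e]
  [Y0 [Y0 e [Y0 [Y0 e] e]] e]
  [Y0 [Y0 [Y0 e [Y0 e]] e] e]
  [Y0 [Y0 [Y0 [Y0 e] e] e] e]

8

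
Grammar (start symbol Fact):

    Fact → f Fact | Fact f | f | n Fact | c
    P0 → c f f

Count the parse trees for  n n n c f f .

10

Parse trees for n n n c f f (showing first 6 of 10):
  [Fact [Fact [Fact n [Fact n [Fact n [Fact c]]]] f] f]
  [Fact [Fact n [Fact [Fact n [Fact n [Fact c]]] f]] f]
  [Fact [Fact n [Fact n [Fact [Fact n [Fact c]] f]]] f]
  [Fact [Fact n [Fact n [Fact n [Fact [Fact c] f]]]] f]
  [Fact n [Fact [Fact [Fact n [Fact n [Fact c]]] f] f]]
  [Fact n [Fact [Fact n [Fact [Fact n [Fact c]] f]] f]]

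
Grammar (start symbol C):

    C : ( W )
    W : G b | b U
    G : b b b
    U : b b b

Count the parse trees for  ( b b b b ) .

Parse trees for ( b b b b ):
  [C ( [W [G b b b] b] )]
  [C ( [W b [U b b b]] )]

2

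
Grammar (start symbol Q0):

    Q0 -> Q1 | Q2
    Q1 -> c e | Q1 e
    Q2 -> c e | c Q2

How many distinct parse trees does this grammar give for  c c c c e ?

Parse trees for c c c c e:
  [Q0 [Q2 c [Q2 c [Q2 c [Q2 c e]]]]]

1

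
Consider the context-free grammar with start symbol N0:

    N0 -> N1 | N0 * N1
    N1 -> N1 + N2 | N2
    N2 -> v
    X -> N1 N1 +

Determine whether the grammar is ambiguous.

Unambiguous

Only N0, N1, N2 are reachable from N0; ignoring the rest: N0 → N0 * N1 | N1  ;  N1 → N1 + N2 | N2  — a left-associative chain with N2 at the bottom. Each string factors uniquely by precedence.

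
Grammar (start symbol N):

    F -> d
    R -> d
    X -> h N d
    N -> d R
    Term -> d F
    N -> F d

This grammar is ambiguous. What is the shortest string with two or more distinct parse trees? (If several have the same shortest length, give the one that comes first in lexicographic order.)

length 2: d d has 2 parse trees

Two derivations of d d:
  N ⇒ d R ⇒ d d
  N ⇒ F d ⇒ d d

d d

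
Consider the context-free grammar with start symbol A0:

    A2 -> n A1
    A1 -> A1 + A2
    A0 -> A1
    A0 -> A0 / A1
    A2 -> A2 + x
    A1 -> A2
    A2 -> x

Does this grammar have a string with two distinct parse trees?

Ambiguous

Witness: x + x

Derivation 1: A0 ⇒ A1 ⇒ A1 + A2 ⇒ A2 + A2 ⇒ x + A2 ⇒ x + x
Derivation 2: A0 ⇒ A1 ⇒ A2 ⇒ A2 + x ⇒ x + x

Two distinct leftmost derivations for the same string.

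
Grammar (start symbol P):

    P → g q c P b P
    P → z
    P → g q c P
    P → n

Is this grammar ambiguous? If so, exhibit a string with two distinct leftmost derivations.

Witness: g q c g q c n b n

Derivation 1: P ⇒ g q c P b P ⇒ g q c g q c P b P ⇒ g q c g q c n b P ⇒ g q c g q c n b n
Derivation 2: P ⇒ g q c P ⇒ g q c g q c P b P ⇒ g q c g q c n b P ⇒ g q c g q c n b n

Two distinct leftmost derivations for the same string.

Ambiguous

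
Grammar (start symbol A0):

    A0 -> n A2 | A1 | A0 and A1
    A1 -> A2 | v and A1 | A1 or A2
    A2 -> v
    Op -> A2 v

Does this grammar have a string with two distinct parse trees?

Witness: v and v

Derivation 1: A0 ⇒ A1 ⇒ v and A1 ⇒ v and A2 ⇒ v and v
Derivation 2: A0 ⇒ A0 and A1 ⇒ A1 and A1 ⇒ A2 and A1 ⇒ v and A1 ⇒ v and A2 ⇒ v and v

Two distinct leftmost derivations for the same string.

Ambiguous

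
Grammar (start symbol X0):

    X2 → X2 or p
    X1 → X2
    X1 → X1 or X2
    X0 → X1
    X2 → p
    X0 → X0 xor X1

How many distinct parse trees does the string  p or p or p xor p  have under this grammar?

4

Parse trees for p or p or p xor p:
  [X0 [X0 [X1 [X2 [X2 [X2 p] or p] or p]]] xor [X1 [X2 p]]]
  [X0 [X0 [X1 [X1 [X2 p]] or [X2 [X2 p] or p]]] xor [X1 [X2 p]]]
  [X0 [X0 [X1 [X1 [X2 [X2 p] or p]] or [X2 p]]] xor [X1 [X2 p]]]
  [X0 [X0 [X1 [X1 [X1 [X2 p]] or [X2 p]] or [X2 p]]] xor [X1 [X2 p]]]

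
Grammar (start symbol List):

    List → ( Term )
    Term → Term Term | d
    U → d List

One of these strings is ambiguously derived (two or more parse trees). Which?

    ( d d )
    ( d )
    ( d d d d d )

( d d ): 1 tree
( d ): 1 tree
( d d d d d ): 14 trees

( d d d d d )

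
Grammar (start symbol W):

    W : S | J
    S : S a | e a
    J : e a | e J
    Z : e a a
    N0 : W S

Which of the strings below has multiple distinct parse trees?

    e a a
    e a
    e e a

e a

e a a: 1 tree
e a: 2 trees
e e a: 1 tree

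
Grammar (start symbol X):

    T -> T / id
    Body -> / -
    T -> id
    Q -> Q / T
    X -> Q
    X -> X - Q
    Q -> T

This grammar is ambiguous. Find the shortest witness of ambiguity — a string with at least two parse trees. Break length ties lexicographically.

length 1: no string has ≥2 trees
length 3: id / id has 2 parse trees

Two derivations of id / id:
  X ⇒ Q ⇒ Q / T ⇒ T / T ⇒ id / T ⇒ id / id
  X ⇒ Q ⇒ T ⇒ T / id ⇒ id / id

id / id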